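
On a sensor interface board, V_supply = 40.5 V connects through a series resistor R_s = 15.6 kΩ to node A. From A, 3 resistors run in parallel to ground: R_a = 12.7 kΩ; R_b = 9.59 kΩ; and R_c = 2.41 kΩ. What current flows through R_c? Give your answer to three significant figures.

Equivalent of the parallel group: R_p = 1.672 kΩ.
V_A = 40.5 × 1.672/17.27 = 3.921 V.
Branch current I = V_A/R_c = 3.921/2.41 = 1.627 mA.
(Equivalently: I_total = 2.345 mA, then current-divider fraction G_k/ΣG = 0.6939.)

I ≈ 1.63 mA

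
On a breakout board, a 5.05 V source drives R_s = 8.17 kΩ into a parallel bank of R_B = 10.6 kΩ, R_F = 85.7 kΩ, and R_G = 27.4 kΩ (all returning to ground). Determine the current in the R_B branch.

I ≈ 0.220 mA

Parallel bank: R_p = 1/(1/10.6 + 1/85.7 + 1/27.4) = 7.017 kΩ.
Node voltage V_A = V_supply · R_p/(R_s + R_p) = 5.05 × 0.4621 = 2.333 V.
Branch current I = V_A/R_B = 2.333/10.6 = 0.2201 mA.
(Equivalently: I_total = 0.3325 mA, then current-divider fraction G_k/ΣG = 0.6620.)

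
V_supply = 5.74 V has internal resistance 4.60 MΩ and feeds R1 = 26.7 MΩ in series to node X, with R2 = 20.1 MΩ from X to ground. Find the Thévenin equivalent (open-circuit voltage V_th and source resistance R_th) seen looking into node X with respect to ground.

R1' = 4.60 + 26.7 = 31.30 MΩ (source resistance + R1).
V_th is the unloaded tap voltage: V_supply · R2/(R1'+R2) = 5.74 × 0.3911 = 2.245 V.
Zeroing V_supply shorts the top of R1' to ground, so R_th = R1' ‖ R2 = 12.24 MΩ.

V_th ≈ 2.24 V, R_th ≈ 12.2 MΩ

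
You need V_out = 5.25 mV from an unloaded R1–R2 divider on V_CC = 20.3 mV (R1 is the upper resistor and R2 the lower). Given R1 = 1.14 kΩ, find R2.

Required fraction k = V_out/V_CC = 0.2586.
Rearranging, R2 = R1·k/(1−k) = 1.14 × 0.3488 = 0.3977 kΩ.

R2 ≈ 0.398 kΩ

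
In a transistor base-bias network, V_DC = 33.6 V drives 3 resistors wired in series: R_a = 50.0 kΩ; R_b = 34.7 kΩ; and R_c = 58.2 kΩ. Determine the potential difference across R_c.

V ≈ 13.7 V

Series total: ΣR = 50.0 + 34.7 + 58.2 = 142.9 kΩ.
By the voltage-divider rule, V = 33.6 × 58.20/142.9 = 13.68 V.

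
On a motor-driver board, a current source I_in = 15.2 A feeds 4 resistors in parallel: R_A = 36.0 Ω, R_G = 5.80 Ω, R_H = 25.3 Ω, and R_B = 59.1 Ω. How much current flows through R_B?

ΣG = 1/36.0 + 1/5.80 + 1/25.3 + 1/59.1 = 0.2566.
By the current-divider rule, I = I_in · G_k/ΣG = 15.2 × 0.06593 = 1.002 A.

I ≈ 1.00 A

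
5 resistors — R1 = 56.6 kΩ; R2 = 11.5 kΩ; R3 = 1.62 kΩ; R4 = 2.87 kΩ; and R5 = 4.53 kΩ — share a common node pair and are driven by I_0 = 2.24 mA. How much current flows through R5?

I ≈ 0.383 mA

Conductances: ΣG = 1/56.6 + 1/11.5 + 1/1.62 + 1/2.87 + 1/4.53 = 1.291 (1/kΩ).
Current divider: I(R5) = I_0 · G_k/ΣG = 2.24 × (0.2208/1.291) = 2.24 × 0.1710 = 0.3830 mA.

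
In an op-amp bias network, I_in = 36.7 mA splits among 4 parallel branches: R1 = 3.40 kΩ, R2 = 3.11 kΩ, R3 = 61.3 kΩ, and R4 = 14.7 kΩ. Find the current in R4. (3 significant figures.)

I ≈ 3.57 mA

Total conductance ΣG = 1/3.40 + 1/3.11 + 1/61.3 + 1/14.7 = 0.7000 (units of 1/kΩ).
Current divider: I(R4) = I_in · G_k/ΣG = 36.7 × (0.06803/0.7000) = 36.7 × 0.09718 = 3.567 mA.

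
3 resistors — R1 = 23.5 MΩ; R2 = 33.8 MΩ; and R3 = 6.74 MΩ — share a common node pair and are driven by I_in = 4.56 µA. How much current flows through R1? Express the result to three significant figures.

ΣG = 1/23.5 + 1/33.8 + 1/6.74 = 0.2205.
R1 takes the fraction G_k/ΣG = 0.04255/0.2205 = 0.1930, so I = 4.56 × 0.1930 = 0.8800 µA.

I ≈ 0.880 µA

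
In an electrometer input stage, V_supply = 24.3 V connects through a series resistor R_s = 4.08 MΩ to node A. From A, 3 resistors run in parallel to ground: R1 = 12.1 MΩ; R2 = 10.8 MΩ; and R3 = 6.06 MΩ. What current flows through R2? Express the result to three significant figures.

I ≈ 0.942 µA

Parallel bank: R_p = 1/(1/12.1 + 1/10.8 + 1/6.06) = 2.939 MΩ.
V_A = 24.3 × 2.939/7.019 = 10.17 V.
Branch current I = V_A/R2 = 10.17/10.8 = 0.9421 µA.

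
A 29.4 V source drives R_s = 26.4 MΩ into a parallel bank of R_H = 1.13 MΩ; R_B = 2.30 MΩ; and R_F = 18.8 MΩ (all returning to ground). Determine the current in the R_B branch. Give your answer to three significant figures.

Equivalent of the parallel group: R_p = 0.7284 MΩ.
V_A by voltage divider: V_A = 29.4 × 0.7284/(26.4 + 0.7284) = 0.7894 V.
I(R_B) = V_A / R_B = 0.7894/2.30 = 0.3432 µA.

I ≈ 0.343 µA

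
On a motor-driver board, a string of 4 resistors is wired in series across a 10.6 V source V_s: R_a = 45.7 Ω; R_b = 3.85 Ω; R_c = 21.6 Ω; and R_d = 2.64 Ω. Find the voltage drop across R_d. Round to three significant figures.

V ≈ 0.379 V

ΣR = 45.7 + 3.85 + 21.6 + 2.64 = 73.79 Ω.
By the voltage-divider rule, V = 10.6 × 2.640/73.79 = 0.3792 V.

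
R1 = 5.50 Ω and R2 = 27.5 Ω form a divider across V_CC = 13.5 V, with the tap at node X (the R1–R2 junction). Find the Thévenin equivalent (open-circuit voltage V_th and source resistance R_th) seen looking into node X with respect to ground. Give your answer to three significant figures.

V_th ≈ 11.2 V, R_th ≈ 4.58 Ω

V_th is the unloaded tap voltage: V_CC · R2/(R1+R2) = 13.5 × 0.8333 = 11.25 V.
With V_CC suppressed (replaced by a short), R_th = R1 ‖ R2 = (5.500 × 27.5)/(5.500 + 27.5) = 4.583 Ω.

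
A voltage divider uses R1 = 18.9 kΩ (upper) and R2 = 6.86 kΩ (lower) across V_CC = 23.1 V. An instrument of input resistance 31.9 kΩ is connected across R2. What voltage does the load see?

R2 ‖ R_L = (6.86 × 31.9)/(6.86 + 31.9) = 5.646 kΩ.
Voltage divider with the loaded lower leg: V_out = 23.1 × 5.646/(18.9 + 5.646) = 23.1 × 0.2300 = 5.313 V.

V_out ≈ 5.31 V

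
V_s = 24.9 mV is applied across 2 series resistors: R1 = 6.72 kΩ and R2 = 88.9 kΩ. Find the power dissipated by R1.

P ≈ 0.456 nW

ΣR = 95.62 kΩ → I = 24.9/95.62 = 0.2604 µA.
P(R1) = I²·R1 = (0.2604)² × 6.72 = 0.4557 nW.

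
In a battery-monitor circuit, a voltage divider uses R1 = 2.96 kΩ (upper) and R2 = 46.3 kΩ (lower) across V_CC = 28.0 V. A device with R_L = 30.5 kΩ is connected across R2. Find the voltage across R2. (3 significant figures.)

R2 ‖ R_L = (46.3 × 30.5)/(46.3 + 30.5) = 18.39 kΩ.
Now apply the divider: V_out = 28.0 × 0.8613 = 24.12 V.

V_out ≈ 24.1 V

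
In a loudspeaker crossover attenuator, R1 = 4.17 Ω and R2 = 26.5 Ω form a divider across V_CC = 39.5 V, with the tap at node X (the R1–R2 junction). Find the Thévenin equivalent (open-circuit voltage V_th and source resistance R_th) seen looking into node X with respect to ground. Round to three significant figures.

V_th is the unloaded tap voltage: V_CC · R2/(R1+R2) = 39.5 × 0.8640 = 34.13 V.
With V_CC suppressed (replaced by a short), R_th = R1 ‖ R2 = (4.170 × 26.5)/(4.170 + 26.5) = 3.603 Ω.

V_th ≈ 34.1 V, R_th ≈ 3.60 Ω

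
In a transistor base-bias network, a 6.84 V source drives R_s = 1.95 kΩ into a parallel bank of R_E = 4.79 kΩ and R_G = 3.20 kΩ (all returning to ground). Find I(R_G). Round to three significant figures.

I ≈ 1.06 mA

Combine the parallel branches: R_p = (1/4.79 + 1/3.20)⁻¹ = 1.918 kΩ.
V_A = 6.84 × 1.918/3.868 = 3.392 V.
Branch current I = V_A/R_G = 3.392/3.20 = 1.060 mA.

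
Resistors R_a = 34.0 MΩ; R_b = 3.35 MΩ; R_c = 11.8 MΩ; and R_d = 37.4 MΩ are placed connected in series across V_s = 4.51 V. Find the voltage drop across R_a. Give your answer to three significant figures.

Series total: ΣR = 34.0 + 3.35 + 11.8 + 37.4 = 86.55 MΩ.
By the voltage-divider rule, V = 4.51 × 34.00/86.55 = 1.772 V.

V ≈ 1.77 V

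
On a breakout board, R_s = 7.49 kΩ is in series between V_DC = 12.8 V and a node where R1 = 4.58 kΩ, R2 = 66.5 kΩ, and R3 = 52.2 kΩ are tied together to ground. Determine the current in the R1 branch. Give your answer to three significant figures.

Equivalent of the parallel group: R_p = 3.960 kΩ.
V_A = 12.8 × 3.960/11.45 = 4.427 V.
I(R1) = V_A / R1 = 4.427/4.58 = 0.9665 mA.
(Check via current divider: I_total = 1.118 mA; share G_k/ΣG = 0.8646 → same result.)

I ≈ 0.967 mA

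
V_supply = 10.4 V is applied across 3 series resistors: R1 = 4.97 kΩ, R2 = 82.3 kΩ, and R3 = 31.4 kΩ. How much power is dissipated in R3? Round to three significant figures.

The common current is I = 10.4/118.7 = 0.08764 mA.
V(R3) = I·R = 2.752 V; P = V·I = 2.752 × 0.08764 = 0.2412 mW.

P ≈ 0.241 mW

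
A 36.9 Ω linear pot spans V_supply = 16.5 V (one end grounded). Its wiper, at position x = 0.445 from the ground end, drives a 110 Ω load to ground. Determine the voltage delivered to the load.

V_out ≈ 6.78 V

Lower segment x·R_p = 16.42 Ω; upper segment (1−x)·R_p = 20.48 Ω.
(x·R_p) ‖ R_L = 14.29 Ω.
Loaded-divider output: V_out = 16.5 × 0.4110 = 6.781 V.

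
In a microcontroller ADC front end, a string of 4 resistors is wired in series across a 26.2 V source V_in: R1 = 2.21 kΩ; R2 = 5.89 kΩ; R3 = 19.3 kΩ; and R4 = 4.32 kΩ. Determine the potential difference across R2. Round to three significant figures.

V ≈ 4.87 V

ΣR = 2.21 + 5.89 + 19.3 + 4.32 = 31.72 kΩ.
By the voltage-divider rule, V = 26.2 × 5.890/31.72 = 4.865 V.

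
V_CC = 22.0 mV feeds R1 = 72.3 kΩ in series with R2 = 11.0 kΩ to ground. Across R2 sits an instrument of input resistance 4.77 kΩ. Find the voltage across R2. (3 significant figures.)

First combine the lower leg with the load: R2 ‖ R_L = 3.327 kΩ.
Voltage divider with the loaded lower leg: V_out = 22.0 × 3.327/(72.3 + 3.327) = 22.0 × 0.04399 = 0.9679 mV.

V_out ≈ 0.968 mV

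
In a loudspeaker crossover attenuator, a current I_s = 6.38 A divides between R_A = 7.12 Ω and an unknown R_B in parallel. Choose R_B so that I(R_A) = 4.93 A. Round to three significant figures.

R_B ≈ 24.2 Ω

The fraction through R_A equals R_B/(R_A+R_B).
With f = 0.7727, R_B = R_A · f/(1−f) = 7.12 × 3.400 = 24.21 Ω.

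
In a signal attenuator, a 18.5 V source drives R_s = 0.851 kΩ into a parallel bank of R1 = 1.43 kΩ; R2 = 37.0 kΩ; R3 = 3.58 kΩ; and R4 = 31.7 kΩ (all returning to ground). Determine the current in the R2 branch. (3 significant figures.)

Parallel bank: R_p = 1/(1/1.43 + 1/37.0 + 1/3.58 + 1/31.7) = 0.9641 kΩ.
Node voltage V_A = V_s · R_p/(R_s + R_p) = 18.5 × 0.5312 = 9.827 V.
Branch current I = V_A/R2 = 9.827/37.0 = 0.2656 mA.
(Equivalently: I_total = 10.19 mA, then current-divider fraction G_k/ΣG = 0.02606.)

I ≈ 0.266 mA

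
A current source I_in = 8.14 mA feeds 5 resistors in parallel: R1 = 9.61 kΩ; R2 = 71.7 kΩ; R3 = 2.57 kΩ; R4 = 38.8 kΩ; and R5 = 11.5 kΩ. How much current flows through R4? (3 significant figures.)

Conductances: ΣG = 1/9.61 + 1/71.7 + 1/2.57 + 1/38.8 + 1/11.5 = 0.6198 (1/kΩ).
By the current-divider rule, I = I_in · G_k/ΣG = 8.14 × 0.04158 = 0.3385 mA.

I ≈ 0.338 mA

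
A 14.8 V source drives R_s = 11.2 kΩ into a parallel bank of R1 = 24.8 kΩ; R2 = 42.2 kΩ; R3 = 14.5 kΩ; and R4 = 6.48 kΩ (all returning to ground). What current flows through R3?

I ≈ 0.242 mA

Equivalent of the parallel group: R_p = 3.481 kΩ.
V_A = 14.8 × 3.481/14.68 = 3.509 V.
Branch current I = V_A/R3 = 3.509/14.5 = 0.2420 mA.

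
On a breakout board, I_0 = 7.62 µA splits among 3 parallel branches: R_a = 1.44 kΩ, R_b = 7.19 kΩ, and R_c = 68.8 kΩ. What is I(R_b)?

I ≈ 1.25 µA

Conductances: ΣG = 1/1.44 + 1/7.19 + 1/68.8 = 0.8481 (1/kΩ).
Current divider: I(R_b) = I_0 · G_k/ΣG = 7.62 × (0.1391/0.8481) = 7.62 × 0.1640 = 1.250 µA.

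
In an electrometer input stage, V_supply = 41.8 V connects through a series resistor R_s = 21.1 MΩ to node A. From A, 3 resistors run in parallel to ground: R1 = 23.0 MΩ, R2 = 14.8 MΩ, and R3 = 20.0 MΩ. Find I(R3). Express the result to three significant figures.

Parallel bank: R_p = 1/(1/23.0 + 1/14.8 + 1/20.0) = 6.209 MΩ.
V_A by voltage divider: V_A = 41.8 × 6.209/(21.1 + 6.209) = 9.504 V.
Branch current I = V_A/R3 = 9.504/20.0 = 0.4752 µA.

I ≈ 0.475 µA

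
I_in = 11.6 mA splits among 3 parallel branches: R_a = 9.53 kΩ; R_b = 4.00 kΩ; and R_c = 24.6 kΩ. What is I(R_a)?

Conductances: ΣG = 1/9.53 + 1/4.00 + 1/24.6 = 0.3956 (1/kΩ).
By the current-divider rule, I = I_in · G_k/ΣG = 11.6 × 0.2653 = 3.077 mA.

I ≈ 3.08 mA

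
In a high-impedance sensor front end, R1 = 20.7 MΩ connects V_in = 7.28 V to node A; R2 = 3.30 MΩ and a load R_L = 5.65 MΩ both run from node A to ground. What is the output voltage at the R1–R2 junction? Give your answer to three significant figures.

V_out ≈ 0.666 V

First combine the lower leg with the load: R2 ‖ R_L = 2.083 MΩ.
Voltage divider with the loaded lower leg: V_out = 7.28 × 2.083/(20.7 + 2.083) = 7.28 × 0.09144 = 0.6657 V.
(Unloaded it would be 1.00 V; the load pulls it down.)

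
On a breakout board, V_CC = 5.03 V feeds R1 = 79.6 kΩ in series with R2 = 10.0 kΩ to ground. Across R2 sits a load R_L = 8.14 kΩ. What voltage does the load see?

V_out ≈ 0.268 V

R2 ‖ R_L = (10.0 × 8.14)/(10.0 + 8.14) = 4.487 kΩ.
Voltage divider with the loaded lower leg: V_out = 5.03 × 4.487/(79.6 + 4.487) = 5.03 × 0.05337 = 0.2684 V.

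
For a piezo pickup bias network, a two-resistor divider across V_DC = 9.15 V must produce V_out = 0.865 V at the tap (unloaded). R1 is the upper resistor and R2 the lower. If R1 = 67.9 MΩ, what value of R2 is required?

Required fraction k = V_out/V_DC = 0.09454.
R2 = R1 · 0.09454/(1 − 0.09454) = 7.089 MΩ.

R2 ≈ 7.09 MΩ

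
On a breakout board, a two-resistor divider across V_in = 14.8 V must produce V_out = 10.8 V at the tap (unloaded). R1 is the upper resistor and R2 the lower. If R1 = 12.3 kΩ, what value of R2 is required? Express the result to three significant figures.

The divider ratio is R2/(R1+R2) = 10.8/14.8 = 0.7297.
R2 = R1 · 0.7297/(1 − 0.7297) = 33.21 kΩ.

R2 ≈ 33.2 kΩ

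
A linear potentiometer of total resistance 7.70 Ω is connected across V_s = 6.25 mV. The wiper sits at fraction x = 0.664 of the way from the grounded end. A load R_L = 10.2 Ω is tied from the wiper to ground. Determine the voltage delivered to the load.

V_out ≈ 3.55 mV

Split the track: R_lower = x·R_p = 5.113 Ω, R_upper = (1−x)·R_p = 2.587 Ω.
(x·R_p) ‖ R_L = 3.406 Ω.
Then V_out = V_s · 3.406/(2.587 + 3.406) = 3.552 mV.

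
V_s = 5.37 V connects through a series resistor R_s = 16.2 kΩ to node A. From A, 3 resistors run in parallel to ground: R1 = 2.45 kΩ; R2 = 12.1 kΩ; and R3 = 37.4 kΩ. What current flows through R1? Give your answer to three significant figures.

I ≈ 0.234 mA

Parallel bank: R_p = 1/(1/2.45 + 1/12.1 + 1/37.4) = 1.932 kΩ.
V_A = 5.37 × 1.932/18.13 = 0.5722 V.
I(R1) = V_A / R1 = 0.5722/2.45 = 0.2336 mA.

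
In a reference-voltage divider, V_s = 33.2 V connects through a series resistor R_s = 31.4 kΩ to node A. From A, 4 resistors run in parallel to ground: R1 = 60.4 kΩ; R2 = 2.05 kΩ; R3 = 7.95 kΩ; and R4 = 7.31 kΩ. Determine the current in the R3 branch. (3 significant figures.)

Equivalent of the parallel group: R_p = 1.304 kΩ.
Node voltage V_A = V_s · R_p/(R_s + R_p) = 33.2 × 0.03987 = 1.324 V.
I(R3) = V_A / R3 = 1.324/7.95 = 0.1665 mA.

I ≈ 0.166 mA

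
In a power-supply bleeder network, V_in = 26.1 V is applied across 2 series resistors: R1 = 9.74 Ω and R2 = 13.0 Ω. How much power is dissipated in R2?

Series current I = V_in/ΣR = 26.1/22.74 = 1.148 A.
V(R2) = I·R = 14.92 V; P = V·I = 14.92 × 1.148 = 17.13 W.

P ≈ 17.1 W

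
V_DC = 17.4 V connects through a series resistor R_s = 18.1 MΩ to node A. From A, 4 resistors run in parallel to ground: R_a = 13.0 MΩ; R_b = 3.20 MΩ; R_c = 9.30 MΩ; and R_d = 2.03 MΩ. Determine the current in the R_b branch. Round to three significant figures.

Combine the parallel branches: R_p = (1/13.0 + 1/3.20 + 1/9.30 + 1/2.03)⁻¹ = 1.011 MΩ.
V_A by voltage divider: V_A = 17.4 × 1.011/(18.1 + 1.011) = 0.9201 V.
I(R_b) = V_A / R_b = 0.9201/3.20 = 0.2875 µA.

I ≈ 0.288 µA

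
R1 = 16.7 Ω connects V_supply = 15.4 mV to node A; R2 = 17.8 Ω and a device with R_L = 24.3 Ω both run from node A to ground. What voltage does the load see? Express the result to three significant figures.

V_out ≈ 5.87 mV

First combine the lower leg with the load: R2 ‖ R_L = 10.27 Ω.
Voltage divider with the loaded lower leg: V_out = 15.4 × 10.27/(16.7 + 10.27) = 15.4 × 0.3809 = 5.866 mV.
(Unloaded it would be 7.95 mV; the load pulls it down.)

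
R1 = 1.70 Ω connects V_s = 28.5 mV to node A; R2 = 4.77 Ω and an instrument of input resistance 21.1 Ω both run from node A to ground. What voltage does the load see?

V_out ≈ 19.8 mV

R2 ‖ R_L = (4.77 × 21.1)/(4.77 + 21.1) = 3.890 Ω.
Then V_out = V_s · R2'/(R1 + R2') = 28.5 × 3.890/5.590 = 19.83 mV.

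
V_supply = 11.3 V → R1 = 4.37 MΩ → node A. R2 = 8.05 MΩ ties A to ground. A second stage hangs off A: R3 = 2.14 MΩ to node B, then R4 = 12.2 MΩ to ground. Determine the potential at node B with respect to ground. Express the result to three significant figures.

The second stage (R3 + R4 = 14.34 MΩ) loads node A in parallel with R2.
R2 ‖ (R3+R4) = 5.156 MΩ.
V_A = 11.3 × 5.156/(4.37 + 5.156) = 6.116 V.
Stage 2 is unloaded, so V_B = V_A · R4/(R3+R4) = 6.116 × 12.2/14.34 = 5.203 V.

V_B ≈ 5.20 V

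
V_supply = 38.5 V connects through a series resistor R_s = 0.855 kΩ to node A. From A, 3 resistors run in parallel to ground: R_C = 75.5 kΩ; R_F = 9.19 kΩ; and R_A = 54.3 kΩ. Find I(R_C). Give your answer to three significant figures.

Parallel bank: R_p = 1/(1/75.5 + 1/9.19 + 1/54.3) = 7.119 kΩ.
V_A by voltage divider: V_A = 38.5 × 7.119/(0.855 + 7.119) = 34.37 V.
I(R_C) = V_A / R_C = 34.37/75.5 = 0.4553 mA.

I ≈ 0.455 mA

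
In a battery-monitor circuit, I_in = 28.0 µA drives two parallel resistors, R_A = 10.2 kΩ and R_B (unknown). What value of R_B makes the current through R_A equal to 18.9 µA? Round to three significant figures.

R_B ≈ 21.2 kΩ

The fraction through R_A equals R_B/(R_A+R_B).
With f = 0.6750, R_B = R_A · f/(1−f) = 10.2 × 2.077 = 21.18 kΩ.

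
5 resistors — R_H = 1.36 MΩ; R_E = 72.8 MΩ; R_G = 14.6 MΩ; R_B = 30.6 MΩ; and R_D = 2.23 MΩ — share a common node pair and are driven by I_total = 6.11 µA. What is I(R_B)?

Total conductance ΣG = 1/1.36 + 1/72.8 + 1/14.6 + 1/30.6 + 1/2.23 = 1.299 (units of 1/MΩ).
R_B takes the fraction G_k/ΣG = 0.03268/1.299 = 0.02516, so I = 6.11 × 0.02516 = 0.1538 µA.

I ≈ 0.154 µA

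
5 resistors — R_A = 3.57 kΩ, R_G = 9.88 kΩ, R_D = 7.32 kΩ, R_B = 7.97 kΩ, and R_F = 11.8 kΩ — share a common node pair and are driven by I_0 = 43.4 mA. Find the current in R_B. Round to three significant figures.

ΣG = 1/3.57 + 1/9.88 + 1/7.32 + 1/7.97 + 1/11.8 = 0.7282.
By the current-divider rule, I = I_0 · G_k/ΣG = 43.4 × 0.1723 = 7.478 mA.

I ≈ 7.48 mA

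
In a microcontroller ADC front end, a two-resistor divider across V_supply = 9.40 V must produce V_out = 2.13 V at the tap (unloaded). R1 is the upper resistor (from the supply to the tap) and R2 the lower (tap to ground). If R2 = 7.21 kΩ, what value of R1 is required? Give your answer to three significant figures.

The divider ratio is R2/(R1+R2) = 2.13/9.40 = 0.2266.
Rearranging, R1 = R2·(1−k)/k = 7.21 × 3.413 = 24.61 kΩ.

R1 ≈ 24.6 kΩ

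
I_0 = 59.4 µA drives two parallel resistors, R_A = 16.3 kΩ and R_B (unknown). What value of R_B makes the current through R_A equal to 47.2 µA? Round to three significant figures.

R_B ≈ 63.1 kΩ

The fraction through R_A equals R_B/(R_A+R_B).
47.2/59.4 = R_B/(R_A + R_B) → R_B = R_A · (0.7946)/(1 − 0.7946) = 16.3 × 3.869 = 63.06 kΩ.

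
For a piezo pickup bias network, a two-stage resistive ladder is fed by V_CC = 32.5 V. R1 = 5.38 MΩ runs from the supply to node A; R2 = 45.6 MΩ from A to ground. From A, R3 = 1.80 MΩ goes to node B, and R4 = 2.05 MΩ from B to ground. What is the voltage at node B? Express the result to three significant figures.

The second stage (R3 + R4 = 3.850 MΩ) loads node A in parallel with R2.
Effective lower resistance at A: R2 ‖ 3.850 = 3.550 MΩ.
First divider: V_A = V_CC · 3.550/(5.38 + 3.550) = 12.92 V.
Stage 2 is unloaded, so V_B = V_A · R4/(R3+R4) = 12.92 × 2.05/3.850 = 6.880 V.

V_B ≈ 6.88 V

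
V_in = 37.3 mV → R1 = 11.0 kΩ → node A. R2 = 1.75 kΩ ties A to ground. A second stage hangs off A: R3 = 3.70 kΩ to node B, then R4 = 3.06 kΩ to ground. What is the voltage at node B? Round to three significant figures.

V_B ≈ 1.89 mV

The second stage (R3 + R4 = 6.760 kΩ) loads node A in parallel with R2.
Effective lower resistance at A: R2 ‖ 6.760 = 1.390 kΩ.
So V_A = 37.3 × 0.1122 = 4.185 mV.
Then the unloaded second divider: V_B = V_A × R4/(R3+R4) = 4.185 × 0.4527 = 1.894 mV.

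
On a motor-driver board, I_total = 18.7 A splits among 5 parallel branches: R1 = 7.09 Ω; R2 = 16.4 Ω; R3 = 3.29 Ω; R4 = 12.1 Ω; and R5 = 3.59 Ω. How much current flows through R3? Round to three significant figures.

I ≈ 6.55 A

Total conductance ΣG = 1/7.09 + 1/16.4 + 1/3.29 + 1/12.1 + 1/3.59 = 0.8672 (units of 1/Ω).
By the current-divider rule, I = I_total · G_k/ΣG = 18.7 × 0.3505 = 6.555 A.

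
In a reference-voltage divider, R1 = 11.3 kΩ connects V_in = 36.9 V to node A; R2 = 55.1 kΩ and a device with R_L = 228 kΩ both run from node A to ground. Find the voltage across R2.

V_out ≈ 29.4 V

First combine the lower leg with the load: R2 ‖ R_L = 44.38 kΩ.
Then V_out = V_in · R2'/(R1 + R2') = 36.9 × 44.38/55.68 = 29.41 V.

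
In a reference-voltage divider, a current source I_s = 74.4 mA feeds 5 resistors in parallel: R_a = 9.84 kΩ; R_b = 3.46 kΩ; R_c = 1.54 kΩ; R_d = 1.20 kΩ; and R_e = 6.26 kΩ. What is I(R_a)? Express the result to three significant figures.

Conductances: ΣG = 1/9.84 + 1/3.46 + 1/1.54 + 1/1.20 + 1/6.26 = 2.033 (1/kΩ).
R_a takes the fraction G_k/ΣG = 0.1016/2.033 = 0.04999, so I = 74.4 × 0.04999 = 3.719 mA.

I ≈ 3.72 mA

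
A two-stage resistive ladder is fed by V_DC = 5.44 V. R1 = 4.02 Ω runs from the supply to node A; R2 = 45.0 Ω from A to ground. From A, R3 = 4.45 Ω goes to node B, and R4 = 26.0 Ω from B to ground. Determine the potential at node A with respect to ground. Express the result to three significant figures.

The second stage (R3 + R4 = 30.45 Ω) loads node A in parallel with R2.
R2 ‖ (R3+R4) = 18.16 Ω.
So V_A = 5.44 × 0.8188 = 4.454 V.

V_A ≈ 4.45 V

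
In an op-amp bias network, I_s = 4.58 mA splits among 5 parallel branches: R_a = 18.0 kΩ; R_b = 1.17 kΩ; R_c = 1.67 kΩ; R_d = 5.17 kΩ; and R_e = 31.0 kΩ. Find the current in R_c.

I ≈ 1.58 mA

Conductances: ΣG = 1/18.0 + 1/1.17 + 1/1.67 + 1/5.17 + 1/31.0 = 1.735 (1/kΩ).
Current divider: I(R_c) = I_s · G_k/ΣG = 4.58 × (0.5988/1.735) = 4.58 × 0.3452 = 1.581 mA.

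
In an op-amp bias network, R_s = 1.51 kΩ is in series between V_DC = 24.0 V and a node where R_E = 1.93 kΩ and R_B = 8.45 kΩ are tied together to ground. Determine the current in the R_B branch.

I ≈ 1.45 mA

Combine the parallel branches: R_p = (1/1.93 + 1/8.45)⁻¹ = 1.571 kΩ.
V_A by voltage divider: V_A = 24.0 × 1.571/(1.51 + 1.571) = 12.24 V.
I(R_B) = V_A / R_B = 12.24/8.45 = 1.448 mA.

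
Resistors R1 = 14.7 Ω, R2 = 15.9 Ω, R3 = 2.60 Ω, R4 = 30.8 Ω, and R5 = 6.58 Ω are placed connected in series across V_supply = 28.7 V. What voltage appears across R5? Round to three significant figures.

Series total: ΣR = 14.7 + 15.9 + 2.60 + 30.8 + 6.58 = 70.58 Ω.
Voltage divider: V = V_supply · (6.580 / 70.58) = 28.7 × 0.09323 = 2.676 V.

V ≈ 2.68 V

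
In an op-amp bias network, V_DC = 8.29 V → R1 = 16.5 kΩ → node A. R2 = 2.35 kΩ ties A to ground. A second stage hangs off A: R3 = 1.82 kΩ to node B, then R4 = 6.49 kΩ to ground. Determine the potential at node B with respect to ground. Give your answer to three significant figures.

V_B ≈ 0.647 V

The second stage (R3 + R4 = 8.310 kΩ) loads node A in parallel with R2.
Effective lower resistance at A: R2 ‖ 8.310 = 1.832 kΩ.
V_A = 8.29 × 1.832/(16.5 + 1.832) = 0.8284 V.
Stage 2 is unloaded, so V_B = V_A · R4/(R3+R4) = 0.8284 × 6.49/8.310 = 0.6470 V.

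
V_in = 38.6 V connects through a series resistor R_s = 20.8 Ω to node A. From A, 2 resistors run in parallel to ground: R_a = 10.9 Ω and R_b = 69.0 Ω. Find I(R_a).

I ≈ 1.10 A

Parallel bank: R_p = 1/(1/10.9 + 1/69.0) = 9.413 Ω.
V_A by voltage divider: V_A = 38.6 × 9.413/(20.8 + 9.413) = 12.03 V.
Branch current I = V_A/R_a = 12.03/10.9 = 1.103 A.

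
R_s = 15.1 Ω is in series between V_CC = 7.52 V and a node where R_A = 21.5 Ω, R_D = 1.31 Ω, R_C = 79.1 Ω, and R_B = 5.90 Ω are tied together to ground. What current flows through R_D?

Equivalent of the parallel group: R_p = 1.008 Ω.
Node voltage V_A = V_CC · R_p/(R_s + R_p) = 7.52 × 0.06258 = 0.4706 V.
Branch current I = V_A/R_D = 0.4706/1.31 = 0.3592 A.
(Equivalently: I_total = 0.4668 A, then current-divider fraction G_k/ΣG = 0.7695.)

I ≈ 0.359 A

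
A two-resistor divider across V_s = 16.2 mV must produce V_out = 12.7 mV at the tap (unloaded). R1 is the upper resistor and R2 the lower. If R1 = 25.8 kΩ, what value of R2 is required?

Required fraction k = V_out/V_s = 0.7840.
Rearranging, R2 = R1·k/(1−k) = 25.8 × 3.629 = 93.62 kΩ.

R2 ≈ 93.6 kΩ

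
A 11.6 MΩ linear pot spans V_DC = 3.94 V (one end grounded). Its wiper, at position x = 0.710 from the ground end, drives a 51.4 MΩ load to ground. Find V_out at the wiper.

Lower segment x·R_p = 8.236 MΩ; upper segment (1−x)·R_p = 3.364 MΩ.
(x·R_p) ‖ R_L = 7.099 MΩ.
V_out = 3.94 × 7.099/(3.364 + 7.099) = 2.673 V.

V_out ≈ 2.67 V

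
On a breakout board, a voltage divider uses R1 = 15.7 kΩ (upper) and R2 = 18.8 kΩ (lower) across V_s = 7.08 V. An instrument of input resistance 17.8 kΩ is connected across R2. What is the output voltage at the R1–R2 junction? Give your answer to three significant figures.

V_out ≈ 2.61 V

R2 ‖ R_L = (18.8 × 17.8)/(18.8 + 17.8) = 9.143 kΩ.
Then V_out = V_s · R2'/(R1 + R2') = 7.08 × 9.143/24.84 = 2.606 V.
(Unloaded it would be 3.86 V; the load pulls it down.)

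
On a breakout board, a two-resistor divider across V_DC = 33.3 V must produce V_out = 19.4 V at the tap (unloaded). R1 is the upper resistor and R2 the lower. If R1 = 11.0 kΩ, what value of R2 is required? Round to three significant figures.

R2 ≈ 15.4 kΩ

The divider ratio is R2/(R1+R2) = 19.4/33.3 = 0.5826.
So R2 = R1 · V_out/(V_DC − V_out) = 11.0 × 19.4/(33.3 − 19.4) = 11.0 × 1.396 = 15.35 kΩ.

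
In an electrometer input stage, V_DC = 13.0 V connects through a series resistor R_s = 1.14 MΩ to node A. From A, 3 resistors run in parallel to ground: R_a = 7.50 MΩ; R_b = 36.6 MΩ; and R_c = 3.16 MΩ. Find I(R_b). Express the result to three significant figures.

I ≈ 0.230 µA

Equivalent of the parallel group: R_p = 2.096 MΩ.
Node voltage V_A = V_DC · R_p/(R_s + R_p) = 13.0 × 0.6477 = 8.420 V.
I(R_b) = V_A / R_b = 8.420/36.6 = 0.2301 µA.
(Check via current divider: I_total = 4.017 µA; share G_k/ΣG = 0.05727 → same result.)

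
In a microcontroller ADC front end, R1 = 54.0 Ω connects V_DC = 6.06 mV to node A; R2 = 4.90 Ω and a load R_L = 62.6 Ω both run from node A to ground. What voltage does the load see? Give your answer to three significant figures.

First combine the lower leg with the load: R2 ‖ R_L = 4.544 Ω.
Then V_out = V_DC · R2'/(R1 + R2') = 6.06 × 4.544/58.54 = 0.4704 mV.

V_out ≈ 0.470 mV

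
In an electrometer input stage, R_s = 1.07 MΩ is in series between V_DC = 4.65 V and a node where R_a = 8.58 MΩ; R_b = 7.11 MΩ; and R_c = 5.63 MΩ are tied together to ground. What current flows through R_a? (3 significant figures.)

Equivalent of the parallel group: R_p = 2.300 MΩ.
Node voltage V_A = V_DC · R_p/(R_s + R_p) = 4.65 × 0.6825 = 3.174 V.
I(R_a) = V_A / R_a = 3.174/8.58 = 0.3699 µA.

I ≈ 0.370 µA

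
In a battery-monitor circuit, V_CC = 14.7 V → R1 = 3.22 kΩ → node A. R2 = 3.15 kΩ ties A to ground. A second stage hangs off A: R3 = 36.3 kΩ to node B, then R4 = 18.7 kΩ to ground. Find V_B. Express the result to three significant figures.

The second stage (R3 + R4 = 55.00 kΩ) loads node A in parallel with R2.
Effective lower resistance at A: R2 ‖ 55.00 = 2.979 kΩ.
V_A = 14.7 × 2.979/(3.22 + 2.979) = 7.065 V.
Then the unloaded second divider: V_B = V_A × R4/(R3+R4) = 7.065 × 0.3400 = 2.402 V.

V_B ≈ 2.40 V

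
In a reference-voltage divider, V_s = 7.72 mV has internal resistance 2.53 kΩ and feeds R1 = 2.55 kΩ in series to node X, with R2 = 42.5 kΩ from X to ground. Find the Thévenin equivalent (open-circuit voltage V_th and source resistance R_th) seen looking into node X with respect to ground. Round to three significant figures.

V_th ≈ 6.90 mV, R_th ≈ 4.54 kΩ

R1' = 2.53 + 2.55 = 5.080 kΩ (source resistance + R1).
V_th is the unloaded tap voltage: V_s · R2/(R1'+R2) = 7.72 × 0.8932 = 6.896 mV.
Looking into X with the source shorted: R_th = R1'·R2/(R1'+R2) = 5.080 × 42.5/47.58 = 4.538 kΩ.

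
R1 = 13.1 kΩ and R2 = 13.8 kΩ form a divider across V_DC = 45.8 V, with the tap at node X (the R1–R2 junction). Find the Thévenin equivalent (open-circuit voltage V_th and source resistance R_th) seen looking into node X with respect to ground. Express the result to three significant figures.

V_th ≈ 23.5 V, R_th ≈ 6.72 kΩ

Open-circuit (no load on X): V_th = V_DC · R2/(R1 + R2) = 45.8 × 13.8/(13.10 + 13.8) = 23.50 V.
With V_DC suppressed (replaced by a short), R_th = R1 ‖ R2 = (13.10 × 13.8)/(13.10 + 13.8) = 6.720 kΩ.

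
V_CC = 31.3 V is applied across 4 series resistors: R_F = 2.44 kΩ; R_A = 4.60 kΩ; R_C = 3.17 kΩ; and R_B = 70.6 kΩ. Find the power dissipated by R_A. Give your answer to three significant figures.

P ≈ 0.690 mW

Series current I = V_CC/ΣR = 31.3/80.81 = 0.3873 mA.
P = I²R = 0.1500 × 4.60 = 0.6901 mW.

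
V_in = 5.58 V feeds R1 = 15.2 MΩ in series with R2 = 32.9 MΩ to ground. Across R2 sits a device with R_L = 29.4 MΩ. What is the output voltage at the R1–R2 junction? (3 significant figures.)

First combine the lower leg with the load: R2 ‖ R_L = 15.53 MΩ.
Voltage divider with the loaded lower leg: V_out = 5.58 × 15.53/(15.2 + 15.53) = 5.58 × 0.5053 = 2.820 V.
(Unloaded it would be 3.82 V; the load pulls it down.)

V_out ≈ 2.82 V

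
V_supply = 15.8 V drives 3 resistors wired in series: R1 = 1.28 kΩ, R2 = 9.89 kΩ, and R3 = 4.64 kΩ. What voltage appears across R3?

Total series resistance ΣR = 1.28 + 9.89 + 4.64 = 15.81 kΩ.
V = V_supply · R/ΣR = 15.8 × 0.2935 = 4.637 V.

V ≈ 4.64 V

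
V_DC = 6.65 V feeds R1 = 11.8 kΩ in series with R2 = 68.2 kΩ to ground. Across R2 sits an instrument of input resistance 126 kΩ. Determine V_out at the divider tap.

First combine the lower leg with the load: R2 ‖ R_L = 44.25 kΩ.
Then V_out = V_DC · R2'/(R1 + R2') = 6.65 × 44.25/56.05 = 5.250 V.
(Unloaded it would be 5.67 V; the load pulls it down.)

V_out ≈ 5.25 V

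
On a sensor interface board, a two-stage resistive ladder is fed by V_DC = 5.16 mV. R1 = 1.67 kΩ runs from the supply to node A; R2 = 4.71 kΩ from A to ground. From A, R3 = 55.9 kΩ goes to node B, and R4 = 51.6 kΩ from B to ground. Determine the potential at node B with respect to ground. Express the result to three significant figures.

V_B ≈ 1.81 mV

Looking into the second stage from A: R3 + R4 = 107.5 kΩ appears in parallel with R2.
R2 ‖ (R3+R4) = 4.512 kΩ.
So V_A = 5.16 × 0.7299 = 3.766 mV.
Stage 2 is unloaded, so V_B = V_A · R4/(R3+R4) = 3.766 × 51.6/107.5 = 1.808 mV.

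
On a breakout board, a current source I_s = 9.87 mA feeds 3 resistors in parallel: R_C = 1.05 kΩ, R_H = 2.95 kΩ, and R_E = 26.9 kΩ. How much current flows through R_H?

I ≈ 2.52 mA

Conductances: ΣG = 1/1.05 + 1/2.95 + 1/26.9 = 1.329 (1/kΩ).
Current divider: I(R_H) = I_s · G_k/ΣG = 9.87 × (0.3390/1.329) = 9.87 × 0.2552 = 2.518 mA.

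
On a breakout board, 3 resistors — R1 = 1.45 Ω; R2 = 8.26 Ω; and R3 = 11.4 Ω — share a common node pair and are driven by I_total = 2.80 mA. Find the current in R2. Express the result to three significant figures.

I ≈ 0.377 mA

Total conductance ΣG = 1/1.45 + 1/8.26 + 1/11.4 = 0.8984 (units of 1/Ω).
By the current-divider rule, I = I_total · G_k/ΣG = 2.80 × 0.1348 = 0.3773 mA.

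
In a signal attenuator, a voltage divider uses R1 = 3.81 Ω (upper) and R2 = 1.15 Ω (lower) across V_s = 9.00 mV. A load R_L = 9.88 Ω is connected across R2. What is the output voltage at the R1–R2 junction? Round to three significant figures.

V_out ≈ 1.92 mV

The load sits in parallel with R2, giving an effective lower resistance R2' = R2·R_L/(R2+R_L) = 1.030 Ω.
Now apply the divider: V_out = 9.00 × 0.2128 = 1.915 mV.
(Unloaded it would be 2.09 mV; the load pulls it down.)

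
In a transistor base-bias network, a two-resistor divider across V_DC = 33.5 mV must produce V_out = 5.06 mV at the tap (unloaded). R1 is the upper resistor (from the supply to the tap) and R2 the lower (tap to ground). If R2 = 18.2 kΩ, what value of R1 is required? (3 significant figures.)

The divider ratio is R2/(R1+R2) = 5.06/33.5 = 0.1510.
R1 = R2·(1/k − 1) = 18.2 × 5.621 = 102.3 kΩ.

R1 ≈ 102 kΩ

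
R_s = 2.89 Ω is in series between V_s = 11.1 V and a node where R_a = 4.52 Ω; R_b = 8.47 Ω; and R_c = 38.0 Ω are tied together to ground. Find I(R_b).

I ≈ 0.637 A

Parallel bank: R_p = 1/(1/4.52 + 1/8.47 + 1/38.0) = 2.735 Ω.
Node voltage V_A = V_s · R_p/(R_s + R_p) = 11.1 × 0.4862 = 5.397 V.
I(R_b) = V_A / R_b = 5.397/8.47 = 0.6372 A.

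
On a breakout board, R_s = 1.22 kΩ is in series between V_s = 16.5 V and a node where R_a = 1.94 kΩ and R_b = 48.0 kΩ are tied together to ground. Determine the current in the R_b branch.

I ≈ 0.208 mA

Parallel bank: R_p = 1/(1/1.94 + 1/48.0) = 1.865 kΩ.
V_A = 16.5 × 1.865/3.085 = 9.974 V.
Branch current I = V_A/R_b = 9.974/48.0 = 0.2078 mA.
(Check via current divider: I_total = 5.349 mA; share G_k/ΣG = 0.03885 → same result.)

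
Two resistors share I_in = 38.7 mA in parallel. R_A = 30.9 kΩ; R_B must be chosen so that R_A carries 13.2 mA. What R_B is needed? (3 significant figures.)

Two-branch current divider: I_A = I_in · R_B/(R_A + R_B).
13.2/38.7 = R_B/(R_A + R_B) → R_B = R_A · (0.3411)/(1 − 0.3411) = 30.9 × 0.5176 = 16.00 kΩ.

R_B ≈ 16.0 kΩ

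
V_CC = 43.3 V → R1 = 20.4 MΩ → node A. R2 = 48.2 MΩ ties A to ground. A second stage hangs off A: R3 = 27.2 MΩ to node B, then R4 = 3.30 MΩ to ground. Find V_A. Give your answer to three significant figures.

Looking into the second stage from A: R3 + R4 = 30.50 MΩ appears in parallel with R2.
Effective lower resistance at A: R2 ‖ 30.50 = 18.68 MΩ.
So V_A = 43.3 × 0.4780 = 20.70 V.

V_A ≈ 20.7 V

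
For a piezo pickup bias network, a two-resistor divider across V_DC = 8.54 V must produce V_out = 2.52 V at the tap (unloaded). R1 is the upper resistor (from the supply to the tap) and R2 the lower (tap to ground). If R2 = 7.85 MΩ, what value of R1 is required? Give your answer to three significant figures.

Required fraction k = V_out/V_DC = 0.2951.
Rearranging, R1 = R2·(1−k)/k = 7.85 × 2.389 = 18.75 MΩ.

R1 ≈ 18.8 MΩ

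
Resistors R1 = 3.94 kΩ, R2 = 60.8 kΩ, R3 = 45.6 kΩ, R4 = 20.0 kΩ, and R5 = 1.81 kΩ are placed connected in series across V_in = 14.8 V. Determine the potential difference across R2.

V ≈ 6.81 V

ΣR = 3.94 + 60.8 + 45.6 + 20.0 + 1.81 = 132.2 kΩ.
By the voltage-divider rule, V = 14.8 × 60.80/132.2 = 6.809 V.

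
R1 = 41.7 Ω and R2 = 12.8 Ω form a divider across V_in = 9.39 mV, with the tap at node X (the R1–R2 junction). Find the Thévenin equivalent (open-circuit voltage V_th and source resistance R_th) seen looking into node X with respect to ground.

V_th ≈ 2.21 mV, R_th ≈ 9.79 Ω

V_th is the unloaded tap voltage: V_in · R2/(R1+R2) = 9.39 × 0.2349 = 2.205 mV.
Looking into X with the source shorted: R_th = R1·R2/(R1+R2) = 41.70 × 12.8/54.50 = 9.794 Ω.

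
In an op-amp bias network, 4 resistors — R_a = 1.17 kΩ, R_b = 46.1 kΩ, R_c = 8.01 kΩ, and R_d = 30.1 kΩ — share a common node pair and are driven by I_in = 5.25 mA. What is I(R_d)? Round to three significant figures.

ΣG = 1/1.17 + 1/46.1 + 1/8.01 + 1/30.1 = 1.034.
Current divider: I(R_d) = I_in · G_k/ΣG = 5.25 × (0.03322/1.034) = 5.25 × 0.03212 = 0.1686 mA.

I ≈ 0.169 mA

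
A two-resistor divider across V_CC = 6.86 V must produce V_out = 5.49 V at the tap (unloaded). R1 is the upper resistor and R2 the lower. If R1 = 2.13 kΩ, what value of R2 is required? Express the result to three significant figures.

R2 ≈ 8.54 kΩ

The divider ratio is R2/(R1+R2) = 5.49/6.86 = 0.8003.
So R2 = R1 · V_out/(V_CC − V_out) = 2.13 × 5.49/(6.86 − 5.49) = 2.13 × 4.007 = 8.536 kΩ.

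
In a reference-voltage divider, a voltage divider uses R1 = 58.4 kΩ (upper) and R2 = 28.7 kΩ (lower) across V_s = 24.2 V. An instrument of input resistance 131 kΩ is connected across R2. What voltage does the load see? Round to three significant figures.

R2 ‖ R_L = (28.7 × 131)/(28.7 + 131) = 23.54 kΩ.
Now apply the divider: V_out = 24.2 × 0.2873 = 6.953 V.
(Unloaded it would be 7.97 V; the load pulls it down.)

V_out ≈ 6.95 V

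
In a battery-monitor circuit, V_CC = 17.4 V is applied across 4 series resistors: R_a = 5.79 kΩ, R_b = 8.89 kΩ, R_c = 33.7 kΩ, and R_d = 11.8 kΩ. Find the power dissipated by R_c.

P ≈ 2.82 mW

Series current I = V_CC/ΣR = 17.4/60.18 = 0.2891 mA.
P(R_c) = I²·R_c = (0.2891)² × 33.7 = 2.817 mW.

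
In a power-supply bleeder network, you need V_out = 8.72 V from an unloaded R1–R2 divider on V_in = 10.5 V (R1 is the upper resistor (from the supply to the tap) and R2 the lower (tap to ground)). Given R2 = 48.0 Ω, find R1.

V_out/V_in = R2/(R1+R2) = 0.8305.
So R1 = R2 · (V_in/V_out − 1) = 48.0 × (10.5/8.72 − 1) = 48.0 × 0.2041 = 9.798 Ω.

R1 ≈ 9.80 Ω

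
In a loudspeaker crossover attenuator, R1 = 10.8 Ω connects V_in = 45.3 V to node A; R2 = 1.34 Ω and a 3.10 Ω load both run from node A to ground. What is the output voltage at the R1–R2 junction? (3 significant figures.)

V_out ≈ 3.61 V

The load sits in parallel with R2, giving an effective lower resistance R2' = R2·R_L/(R2+R_L) = 0.9356 Ω.
Then V_out = V_in · R2'/(R1 + R2') = 45.3 × 0.9356/11.74 = 3.611 V.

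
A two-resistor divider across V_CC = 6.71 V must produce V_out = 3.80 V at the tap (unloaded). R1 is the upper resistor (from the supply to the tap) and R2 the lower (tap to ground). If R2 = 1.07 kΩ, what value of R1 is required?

The divider ratio is R2/(R1+R2) = 3.80/6.71 = 0.5663.
R1 = R2·(1/k − 1) = 1.07 × 0.7658 = 0.8194 kΩ.

R1 ≈ 0.819 kΩ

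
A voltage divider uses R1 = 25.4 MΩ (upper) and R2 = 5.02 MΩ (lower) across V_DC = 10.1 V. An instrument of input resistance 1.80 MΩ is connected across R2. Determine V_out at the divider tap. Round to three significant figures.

V_out ≈ 0.501 V

The load sits in parallel with R2, giving an effective lower resistance R2' = R2·R_L/(R2+R_L) = 1.325 MΩ.
Now apply the divider: V_out = 10.1 × 0.04958 = 0.5007 V.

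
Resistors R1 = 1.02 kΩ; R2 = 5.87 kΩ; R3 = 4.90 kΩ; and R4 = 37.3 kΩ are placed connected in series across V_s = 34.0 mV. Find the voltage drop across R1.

ΣR = 1.02 + 5.87 + 4.90 + 37.3 = 49.09 kΩ.
Voltage divider: V = V_s · (1.020 / 49.09) = 34.0 × 0.02078 = 0.7065 mV.

V ≈ 0.706 mV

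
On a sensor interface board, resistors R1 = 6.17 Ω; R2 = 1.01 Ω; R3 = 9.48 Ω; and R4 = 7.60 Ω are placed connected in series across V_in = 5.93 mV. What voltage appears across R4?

V ≈ 1.86 mV

ΣR = 6.17 + 1.01 + 9.48 + 7.60 = 24.26 Ω.
V = V_in · R/ΣR = 5.93 × 0.3133 = 1.858 mV.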